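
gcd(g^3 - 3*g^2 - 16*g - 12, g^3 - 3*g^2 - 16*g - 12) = g^3 - 3*g^2 - 16*g - 12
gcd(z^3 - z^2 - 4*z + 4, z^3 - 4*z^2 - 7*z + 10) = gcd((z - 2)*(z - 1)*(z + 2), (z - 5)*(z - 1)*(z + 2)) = z^2 + z - 2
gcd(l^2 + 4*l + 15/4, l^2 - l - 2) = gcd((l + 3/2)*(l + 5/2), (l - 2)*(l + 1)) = 1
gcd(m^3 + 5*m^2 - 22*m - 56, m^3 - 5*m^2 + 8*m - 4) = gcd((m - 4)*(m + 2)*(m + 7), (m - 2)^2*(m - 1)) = 1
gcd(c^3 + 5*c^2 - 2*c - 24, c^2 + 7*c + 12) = c^2 + 7*c + 12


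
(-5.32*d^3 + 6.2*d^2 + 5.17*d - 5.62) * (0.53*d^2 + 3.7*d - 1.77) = -2.8196*d^5 - 16.398*d^4 + 35.0965*d^3 + 5.1764*d^2 - 29.9449*d + 9.9474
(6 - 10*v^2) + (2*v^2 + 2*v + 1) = -8*v^2 + 2*v + 7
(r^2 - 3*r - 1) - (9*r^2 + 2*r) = -8*r^2 - 5*r - 1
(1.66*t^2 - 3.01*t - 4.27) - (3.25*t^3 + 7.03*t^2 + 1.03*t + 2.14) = -3.25*t^3 - 5.37*t^2 - 4.04*t - 6.41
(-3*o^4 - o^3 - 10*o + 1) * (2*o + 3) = -6*o^5 - 11*o^4 - 3*o^3 - 20*o^2 - 28*o + 3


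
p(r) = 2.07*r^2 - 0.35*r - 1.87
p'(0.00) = -0.35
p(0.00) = -1.87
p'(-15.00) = -62.45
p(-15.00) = 469.13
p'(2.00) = 7.93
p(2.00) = 5.71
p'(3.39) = 13.68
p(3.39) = 20.73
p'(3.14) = 12.65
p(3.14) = 17.44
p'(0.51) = 1.76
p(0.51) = -1.51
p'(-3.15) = -13.39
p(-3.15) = 19.77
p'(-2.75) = -11.74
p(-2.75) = 14.75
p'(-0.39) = -1.96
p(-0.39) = -1.42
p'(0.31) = 0.93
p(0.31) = -1.78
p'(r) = 4.14*r - 0.35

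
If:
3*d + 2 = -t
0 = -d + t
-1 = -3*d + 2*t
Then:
No Solution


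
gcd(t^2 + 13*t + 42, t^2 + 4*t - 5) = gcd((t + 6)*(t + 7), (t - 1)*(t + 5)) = 1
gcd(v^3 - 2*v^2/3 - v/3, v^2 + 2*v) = v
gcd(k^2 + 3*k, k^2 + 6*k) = k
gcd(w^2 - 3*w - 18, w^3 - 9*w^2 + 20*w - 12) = w - 6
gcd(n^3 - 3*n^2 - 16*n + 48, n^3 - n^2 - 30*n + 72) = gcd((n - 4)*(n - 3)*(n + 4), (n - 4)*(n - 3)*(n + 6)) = n^2 - 7*n + 12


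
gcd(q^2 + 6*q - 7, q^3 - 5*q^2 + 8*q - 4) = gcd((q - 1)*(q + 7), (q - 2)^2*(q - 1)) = q - 1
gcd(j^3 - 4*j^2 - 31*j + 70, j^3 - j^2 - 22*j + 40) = j^2 + 3*j - 10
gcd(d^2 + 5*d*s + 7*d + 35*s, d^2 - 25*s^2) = d + 5*s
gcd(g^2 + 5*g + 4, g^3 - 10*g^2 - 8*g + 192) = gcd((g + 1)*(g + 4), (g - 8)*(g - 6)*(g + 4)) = g + 4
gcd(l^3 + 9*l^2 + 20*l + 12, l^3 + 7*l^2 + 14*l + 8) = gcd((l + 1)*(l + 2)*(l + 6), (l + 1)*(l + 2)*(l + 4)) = l^2 + 3*l + 2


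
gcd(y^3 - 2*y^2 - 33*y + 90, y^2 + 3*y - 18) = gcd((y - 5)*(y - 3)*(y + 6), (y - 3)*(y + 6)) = y^2 + 3*y - 18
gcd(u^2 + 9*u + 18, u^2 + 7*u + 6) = u + 6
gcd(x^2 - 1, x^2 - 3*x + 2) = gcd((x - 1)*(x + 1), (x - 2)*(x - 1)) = x - 1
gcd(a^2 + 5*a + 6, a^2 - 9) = a + 3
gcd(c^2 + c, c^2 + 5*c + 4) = c + 1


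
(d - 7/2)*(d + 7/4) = d^2 - 7*d/4 - 49/8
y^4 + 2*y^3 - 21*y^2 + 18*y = y*(y - 3)*(y - 1)*(y + 6)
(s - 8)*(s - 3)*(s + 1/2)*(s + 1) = s^4 - 19*s^3/2 + 8*s^2 + 61*s/2 + 12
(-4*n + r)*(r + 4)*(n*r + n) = -4*n^2*r^2 - 20*n^2*r - 16*n^2 + n*r^3 + 5*n*r^2 + 4*n*r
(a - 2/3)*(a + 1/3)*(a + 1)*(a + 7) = a^4 + 23*a^3/3 + 37*a^2/9 - 37*a/9 - 14/9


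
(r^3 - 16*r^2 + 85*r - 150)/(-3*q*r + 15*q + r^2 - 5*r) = (-r^2 + 11*r - 30)/(3*q - r)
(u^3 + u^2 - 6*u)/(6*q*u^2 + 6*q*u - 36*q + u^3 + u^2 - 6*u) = u/(6*q + u)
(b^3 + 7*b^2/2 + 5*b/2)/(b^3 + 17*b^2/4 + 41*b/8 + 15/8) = 4*b/(4*b + 3)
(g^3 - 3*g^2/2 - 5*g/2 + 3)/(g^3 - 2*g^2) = (2*g^2 + g - 3)/(2*g^2)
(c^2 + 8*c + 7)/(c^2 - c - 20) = (c^2 + 8*c + 7)/(c^2 - c - 20)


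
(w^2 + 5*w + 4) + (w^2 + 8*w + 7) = 2*w^2 + 13*w + 11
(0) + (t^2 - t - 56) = t^2 - t - 56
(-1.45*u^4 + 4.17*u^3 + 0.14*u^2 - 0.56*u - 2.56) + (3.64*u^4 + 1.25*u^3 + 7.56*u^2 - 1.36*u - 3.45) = 2.19*u^4 + 5.42*u^3 + 7.7*u^2 - 1.92*u - 6.01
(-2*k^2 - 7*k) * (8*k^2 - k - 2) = -16*k^4 - 54*k^3 + 11*k^2 + 14*k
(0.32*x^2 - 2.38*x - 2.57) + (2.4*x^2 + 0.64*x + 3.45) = 2.72*x^2 - 1.74*x + 0.88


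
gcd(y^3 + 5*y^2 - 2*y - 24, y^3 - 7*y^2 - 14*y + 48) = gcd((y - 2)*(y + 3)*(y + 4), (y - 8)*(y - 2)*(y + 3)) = y^2 + y - 6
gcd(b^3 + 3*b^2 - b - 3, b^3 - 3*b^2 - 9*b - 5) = b + 1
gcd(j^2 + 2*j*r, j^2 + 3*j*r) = j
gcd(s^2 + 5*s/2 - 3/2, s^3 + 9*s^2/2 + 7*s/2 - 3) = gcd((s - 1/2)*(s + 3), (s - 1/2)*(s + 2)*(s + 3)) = s^2 + 5*s/2 - 3/2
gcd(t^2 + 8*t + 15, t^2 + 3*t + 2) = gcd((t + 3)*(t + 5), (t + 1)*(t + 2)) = 1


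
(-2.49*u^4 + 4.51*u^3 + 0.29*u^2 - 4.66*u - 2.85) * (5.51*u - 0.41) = -13.7199*u^5 + 25.871*u^4 - 0.2512*u^3 - 25.7955*u^2 - 13.7929*u + 1.1685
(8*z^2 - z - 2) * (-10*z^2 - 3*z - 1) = -80*z^4 - 14*z^3 + 15*z^2 + 7*z + 2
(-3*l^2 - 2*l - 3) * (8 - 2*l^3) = 6*l^5 + 4*l^4 + 6*l^3 - 24*l^2 - 16*l - 24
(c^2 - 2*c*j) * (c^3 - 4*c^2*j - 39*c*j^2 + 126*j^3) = c^5 - 6*c^4*j - 31*c^3*j^2 + 204*c^2*j^3 - 252*c*j^4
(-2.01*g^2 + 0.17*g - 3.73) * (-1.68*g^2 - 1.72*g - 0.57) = 3.3768*g^4 + 3.1716*g^3 + 7.1197*g^2 + 6.3187*g + 2.1261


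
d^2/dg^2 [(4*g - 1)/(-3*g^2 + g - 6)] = 2*(-(4*g - 1)*(6*g - 1)^2 + (36*g - 7)*(3*g^2 - g + 6))/(3*g^2 - g + 6)^3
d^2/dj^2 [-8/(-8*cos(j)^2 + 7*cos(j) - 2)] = 8*(256*sin(j)^4 - 113*sin(j)^2 + 224*cos(j) - 42*cos(3*j) - 209)/(8*sin(j)^2 + 7*cos(j) - 10)^3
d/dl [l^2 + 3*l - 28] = 2*l + 3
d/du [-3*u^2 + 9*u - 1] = 9 - 6*u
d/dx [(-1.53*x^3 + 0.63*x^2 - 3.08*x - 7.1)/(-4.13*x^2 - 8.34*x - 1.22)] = (6.3189*x^4 + 25.5204*x^3 - 12.3748*x^2 - 60.1832*x - 55.4564)/(17.0569*x^4 + 68.8884*x^3 + 79.6328*x^2 + 20.3496*x + 1.4884)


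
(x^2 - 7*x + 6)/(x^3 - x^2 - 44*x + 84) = (x - 1)/(x^2 + 5*x - 14)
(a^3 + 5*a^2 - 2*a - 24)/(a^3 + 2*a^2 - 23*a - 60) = (a - 2)/(a - 5)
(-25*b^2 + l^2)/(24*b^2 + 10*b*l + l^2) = (-25*b^2 + l^2)/(24*b^2 + 10*b*l + l^2)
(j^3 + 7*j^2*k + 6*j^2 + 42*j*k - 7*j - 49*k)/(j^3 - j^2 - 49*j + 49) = (j + 7*k)/(j - 7)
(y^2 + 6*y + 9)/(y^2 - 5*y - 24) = (y + 3)/(y - 8)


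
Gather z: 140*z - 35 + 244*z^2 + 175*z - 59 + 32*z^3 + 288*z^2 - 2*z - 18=32*z^3 + 532*z^2 + 313*z - 112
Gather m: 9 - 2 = 7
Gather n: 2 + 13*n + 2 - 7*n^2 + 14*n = -7*n^2 + 27*n + 4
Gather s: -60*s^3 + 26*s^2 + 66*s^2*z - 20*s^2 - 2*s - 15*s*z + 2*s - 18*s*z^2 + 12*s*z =-60*s^3 + s^2*(66*z + 6) + s*(-18*z^2 - 3*z)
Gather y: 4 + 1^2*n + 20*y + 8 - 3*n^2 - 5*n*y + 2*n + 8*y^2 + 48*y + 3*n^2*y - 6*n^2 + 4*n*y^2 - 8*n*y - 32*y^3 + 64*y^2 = -9*n^2 + 3*n - 32*y^3 + y^2*(4*n + 72) + y*(3*n^2 - 13*n + 68) + 12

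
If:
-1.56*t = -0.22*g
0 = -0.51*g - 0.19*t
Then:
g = 0.00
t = 0.00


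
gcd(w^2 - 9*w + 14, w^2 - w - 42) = w - 7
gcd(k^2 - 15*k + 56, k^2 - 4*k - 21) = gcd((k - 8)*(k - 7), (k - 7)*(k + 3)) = k - 7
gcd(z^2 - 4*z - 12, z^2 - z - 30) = z - 6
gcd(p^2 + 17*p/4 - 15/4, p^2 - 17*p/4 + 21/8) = p - 3/4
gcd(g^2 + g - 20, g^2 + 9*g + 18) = 1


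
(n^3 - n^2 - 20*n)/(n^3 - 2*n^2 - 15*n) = (n + 4)/(n + 3)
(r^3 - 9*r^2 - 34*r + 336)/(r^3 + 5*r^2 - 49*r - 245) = (r^2 - 2*r - 48)/(r^2 + 12*r + 35)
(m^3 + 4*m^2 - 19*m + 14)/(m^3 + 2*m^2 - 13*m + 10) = (m + 7)/(m + 5)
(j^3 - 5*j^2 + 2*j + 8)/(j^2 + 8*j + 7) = (j^2 - 6*j + 8)/(j + 7)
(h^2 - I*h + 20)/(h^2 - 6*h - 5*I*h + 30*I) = (h + 4*I)/(h - 6)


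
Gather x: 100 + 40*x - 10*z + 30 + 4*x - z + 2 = 44*x - 11*z + 132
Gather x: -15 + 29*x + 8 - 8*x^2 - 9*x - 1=-8*x^2 + 20*x - 8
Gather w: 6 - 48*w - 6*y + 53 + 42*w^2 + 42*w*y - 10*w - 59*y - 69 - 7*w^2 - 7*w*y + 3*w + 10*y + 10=35*w^2 + w*(35*y - 55) - 55*y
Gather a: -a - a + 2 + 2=4 - 2*a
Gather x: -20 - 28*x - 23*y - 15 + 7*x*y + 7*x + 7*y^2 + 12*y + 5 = x*(7*y - 21) + 7*y^2 - 11*y - 30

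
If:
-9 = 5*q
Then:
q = -9/5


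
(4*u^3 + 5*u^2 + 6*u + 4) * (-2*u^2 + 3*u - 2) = -8*u^5 + 2*u^4 - 5*u^3 - 8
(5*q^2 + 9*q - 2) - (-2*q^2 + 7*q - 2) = 7*q^2 + 2*q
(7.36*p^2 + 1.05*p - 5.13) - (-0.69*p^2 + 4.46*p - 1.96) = 8.05*p^2 - 3.41*p - 3.17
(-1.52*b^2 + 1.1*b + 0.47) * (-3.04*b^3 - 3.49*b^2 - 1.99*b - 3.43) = 4.6208*b^5 + 1.9608*b^4 - 2.243*b^3 + 1.3843*b^2 - 4.7083*b - 1.6121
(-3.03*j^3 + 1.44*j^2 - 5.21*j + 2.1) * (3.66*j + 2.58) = -11.0898*j^4 - 2.547*j^3 - 15.3534*j^2 - 5.7558*j + 5.418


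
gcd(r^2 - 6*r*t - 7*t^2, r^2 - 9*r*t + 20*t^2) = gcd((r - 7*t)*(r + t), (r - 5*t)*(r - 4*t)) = 1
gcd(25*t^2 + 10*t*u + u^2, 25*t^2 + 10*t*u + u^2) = 25*t^2 + 10*t*u + u^2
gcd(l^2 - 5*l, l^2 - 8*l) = l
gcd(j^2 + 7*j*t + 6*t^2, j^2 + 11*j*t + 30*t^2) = j + 6*t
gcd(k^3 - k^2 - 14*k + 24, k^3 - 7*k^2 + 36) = k - 3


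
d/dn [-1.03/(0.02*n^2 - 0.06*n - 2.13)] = (0.0412*n - 0.0618)/(-0.02*n^2 + 0.06*n + 2.13)^2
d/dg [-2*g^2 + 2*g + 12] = 2 - 4*g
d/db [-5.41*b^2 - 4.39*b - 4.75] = -10.82*b - 4.39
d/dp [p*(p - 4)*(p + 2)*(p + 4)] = 4*p^3 + 6*p^2 - 32*p - 32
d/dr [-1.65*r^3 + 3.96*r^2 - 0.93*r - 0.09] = -4.95*r^2 + 7.92*r - 0.93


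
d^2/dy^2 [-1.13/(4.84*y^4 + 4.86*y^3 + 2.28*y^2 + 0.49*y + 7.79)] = ((65.6304*y^2 + 32.9508*y + 5.1528)*(4.84*y^4 + 4.86*y^3 + 2.28*y^2 + 0.49*y + 7.79) - 1.13*(19.36*y^3 + 14.58*y^2 + 4.56*y + 0.49)*(38.72*y^3 + 29.16*y^2 + 9.12*y + 0.98))/(4.84*y^4 + 4.86*y^3 + 2.28*y^2 + 0.49*y + 7.79)^3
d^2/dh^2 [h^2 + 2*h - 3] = 2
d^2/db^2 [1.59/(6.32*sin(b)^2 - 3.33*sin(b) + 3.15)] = (-254.033664*sin(b)^4 + 100.387512*sin(b)^3 + 490.034025*sin(b)^2 - 217.453329*sin(b) - 28.044738)/(6.32*sin(b)^2 - 3.33*sin(b) + 3.15)^3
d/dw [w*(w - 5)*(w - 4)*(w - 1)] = 4*w^3 - 30*w^2 + 58*w - 20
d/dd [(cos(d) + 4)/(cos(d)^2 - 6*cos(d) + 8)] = (cos(d)^2 + 8*cos(d) - 32)*sin(d)/(cos(d)^2 - 6*cos(d) + 8)^2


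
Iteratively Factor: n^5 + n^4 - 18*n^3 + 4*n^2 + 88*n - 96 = (n + 4)*(n^4 - 3*n^3 - 6*n^2 + 28*n - 24) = (n - 2)*(n + 4)*(n^3 - n^2 - 8*n + 12) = (n - 2)^2*(n + 4)*(n^2 + n - 6) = (n - 2)^2*(n + 3)*(n + 4)*(n - 2)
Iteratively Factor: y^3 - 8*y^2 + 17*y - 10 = (y - 2)*(y^2 - 6*y + 5) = (y - 2)*(y - 1)*(y - 5)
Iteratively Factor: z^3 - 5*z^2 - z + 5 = (z - 5)*(z^2 - 1) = (z - 5)*(z - 1)*(z + 1)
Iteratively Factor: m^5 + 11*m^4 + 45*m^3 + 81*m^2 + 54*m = (m + 3)*(m^4 + 8*m^3 + 21*m^2 + 18*m) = (m + 3)^2*(m^3 + 5*m^2 + 6*m) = (m + 3)^3*(m^2 + 2*m) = (m + 2)*(m + 3)^3*(m)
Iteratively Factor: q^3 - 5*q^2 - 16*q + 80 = (q - 5)*(q^2 - 16) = (q - 5)*(q + 4)*(q - 4)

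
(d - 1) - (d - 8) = 7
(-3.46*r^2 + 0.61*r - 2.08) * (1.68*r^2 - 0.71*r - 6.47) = -5.8128*r^4 + 3.4814*r^3 + 18.4587*r^2 - 2.4699*r + 13.4576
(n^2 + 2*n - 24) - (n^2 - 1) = 2*n - 23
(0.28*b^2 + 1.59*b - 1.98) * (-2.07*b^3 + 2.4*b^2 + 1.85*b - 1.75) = -0.5796*b^5 - 2.6193*b^4 + 8.4326*b^3 - 2.3005*b^2 - 6.4455*b + 3.465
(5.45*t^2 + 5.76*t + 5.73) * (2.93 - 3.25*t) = -17.7125*t^3 - 2.7515*t^2 - 1.7457*t + 16.7889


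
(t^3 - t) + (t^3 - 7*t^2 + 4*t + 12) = 2*t^3 - 7*t^2 + 3*t + 12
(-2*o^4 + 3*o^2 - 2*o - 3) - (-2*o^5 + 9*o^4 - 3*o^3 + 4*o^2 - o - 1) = 2*o^5 - 11*o^4 + 3*o^3 - o^2 - o - 2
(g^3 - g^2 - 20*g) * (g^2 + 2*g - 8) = g^5 + g^4 - 30*g^3 - 32*g^2 + 160*g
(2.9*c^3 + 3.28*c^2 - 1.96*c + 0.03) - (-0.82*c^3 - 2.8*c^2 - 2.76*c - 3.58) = 3.72*c^3 + 6.08*c^2 + 0.8*c + 3.61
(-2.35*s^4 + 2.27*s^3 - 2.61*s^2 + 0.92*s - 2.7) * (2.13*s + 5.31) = -5.0055*s^5 - 7.6434*s^4 + 6.4944*s^3 - 11.8995*s^2 - 0.8658*s - 14.337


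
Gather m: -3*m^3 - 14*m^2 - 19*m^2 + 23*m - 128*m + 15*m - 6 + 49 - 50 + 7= -3*m^3 - 33*m^2 - 90*m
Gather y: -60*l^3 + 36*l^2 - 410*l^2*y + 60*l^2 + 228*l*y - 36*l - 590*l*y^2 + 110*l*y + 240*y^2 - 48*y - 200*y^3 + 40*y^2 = -60*l^3 + 96*l^2 - 36*l - 200*y^3 + y^2*(280 - 590*l) + y*(-410*l^2 + 338*l - 48)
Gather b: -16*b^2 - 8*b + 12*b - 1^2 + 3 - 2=-16*b^2 + 4*b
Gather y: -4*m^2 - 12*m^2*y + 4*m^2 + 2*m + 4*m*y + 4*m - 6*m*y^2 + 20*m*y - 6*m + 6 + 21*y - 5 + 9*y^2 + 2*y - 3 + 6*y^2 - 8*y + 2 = y^2*(15 - 6*m) + y*(-12*m^2 + 24*m + 15)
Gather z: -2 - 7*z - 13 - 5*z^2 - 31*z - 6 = -5*z^2 - 38*z - 21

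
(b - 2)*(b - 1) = b^2 - 3*b + 2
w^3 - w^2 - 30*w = w*(w - 6)*(w + 5)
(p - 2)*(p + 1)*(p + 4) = p^3 + 3*p^2 - 6*p - 8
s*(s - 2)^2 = s^3 - 4*s^2 + 4*s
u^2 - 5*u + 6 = (u - 3)*(u - 2)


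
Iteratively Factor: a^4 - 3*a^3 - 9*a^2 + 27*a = (a)*(a^3 - 3*a^2 - 9*a + 27) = a*(a - 3)*(a^2 - 9) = a*(a - 3)^2*(a + 3)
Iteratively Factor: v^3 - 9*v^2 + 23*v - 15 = (v - 5)*(v^2 - 4*v + 3) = (v - 5)*(v - 3)*(v - 1)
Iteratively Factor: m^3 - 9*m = (m + 3)*(m^2 - 3*m) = m*(m + 3)*(m - 3)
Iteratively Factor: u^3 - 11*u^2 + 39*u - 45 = (u - 3)*(u^2 - 8*u + 15) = (u - 3)^2*(u - 5)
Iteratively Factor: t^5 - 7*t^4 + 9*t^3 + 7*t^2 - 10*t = (t - 2)*(t^4 - 5*t^3 - t^2 + 5*t) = (t - 2)*(t - 1)*(t^3 - 4*t^2 - 5*t) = (t - 2)*(t - 1)*(t + 1)*(t^2 - 5*t) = t*(t - 2)*(t - 1)*(t + 1)*(t - 5)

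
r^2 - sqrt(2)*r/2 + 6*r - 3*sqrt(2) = (r + 6)*(r - sqrt(2)/2)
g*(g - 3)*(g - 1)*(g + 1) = g^4 - 3*g^3 - g^2 + 3*g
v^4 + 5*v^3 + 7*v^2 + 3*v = v*(v + 1)^2*(v + 3)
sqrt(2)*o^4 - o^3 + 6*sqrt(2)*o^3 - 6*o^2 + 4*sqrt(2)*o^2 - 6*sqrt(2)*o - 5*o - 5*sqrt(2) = (o + 1)*(o + 5)*(o - sqrt(2))*(sqrt(2)*o + 1)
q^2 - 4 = (q - 2)*(q + 2)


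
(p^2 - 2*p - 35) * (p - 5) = p^3 - 7*p^2 - 25*p + 175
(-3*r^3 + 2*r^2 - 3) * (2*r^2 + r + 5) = -6*r^5 + r^4 - 13*r^3 + 4*r^2 - 3*r - 15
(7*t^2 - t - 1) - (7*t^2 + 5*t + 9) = -6*t - 10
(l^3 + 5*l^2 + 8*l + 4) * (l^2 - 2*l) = l^5 + 3*l^4 - 2*l^3 - 12*l^2 - 8*l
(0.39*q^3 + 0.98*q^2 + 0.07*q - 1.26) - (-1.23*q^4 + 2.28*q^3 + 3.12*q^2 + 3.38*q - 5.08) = 1.23*q^4 - 1.89*q^3 - 2.14*q^2 - 3.31*q + 3.82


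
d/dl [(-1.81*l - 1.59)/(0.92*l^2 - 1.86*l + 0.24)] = (1.6652*l^2 + 2.9256*l - 3.3918)/(0.8464*l^4 - 3.4224*l^3 + 3.9012*l^2 - 0.8928*l + 0.0576)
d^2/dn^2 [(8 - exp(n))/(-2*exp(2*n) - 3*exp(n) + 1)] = (4*exp(4*n) - 134*exp(3*n) - 132*exp(2*n) - 133*exp(n) - 23)*exp(n)/(8*exp(6*n) + 36*exp(5*n) + 42*exp(4*n) - 9*exp(3*n) - 21*exp(2*n) + 9*exp(n) - 1)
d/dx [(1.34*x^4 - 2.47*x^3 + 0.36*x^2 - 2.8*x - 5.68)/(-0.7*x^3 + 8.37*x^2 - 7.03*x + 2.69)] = (-0.938*x^6 + 22.4316*x^5 - 48.6825*x^4 + 45.2266*x^3 - 10.9557*x^2 + 97.02*x - 47.4624)/(0.49*x^6 - 11.718*x^5 + 79.8989*x^4 - 121.4482*x^3 + 94.4515*x^2 - 37.8214*x + 7.2361)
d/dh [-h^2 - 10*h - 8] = -2*h - 10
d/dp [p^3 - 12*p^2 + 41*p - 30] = 3*p^2 - 24*p + 41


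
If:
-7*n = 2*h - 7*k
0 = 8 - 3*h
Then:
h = 8/3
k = n + 16/21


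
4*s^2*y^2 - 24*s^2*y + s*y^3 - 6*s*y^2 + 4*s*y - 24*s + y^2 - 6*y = (4*s + y)*(y - 6)*(s*y + 1)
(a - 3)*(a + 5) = a^2 + 2*a - 15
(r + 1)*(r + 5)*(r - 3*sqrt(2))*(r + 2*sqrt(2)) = r^4 - sqrt(2)*r^3 + 6*r^3 - 6*sqrt(2)*r^2 - 7*r^2 - 72*r - 5*sqrt(2)*r - 60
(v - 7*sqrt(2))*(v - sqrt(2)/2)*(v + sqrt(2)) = v^3 - 13*sqrt(2)*v^2/2 - 8*v + 7*sqrt(2)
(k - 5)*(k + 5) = k^2 - 25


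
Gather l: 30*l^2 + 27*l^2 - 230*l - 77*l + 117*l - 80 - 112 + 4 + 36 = 57*l^2 - 190*l - 152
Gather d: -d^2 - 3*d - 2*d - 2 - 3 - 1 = -d^2 - 5*d - 6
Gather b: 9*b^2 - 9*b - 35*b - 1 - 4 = 9*b^2 - 44*b - 5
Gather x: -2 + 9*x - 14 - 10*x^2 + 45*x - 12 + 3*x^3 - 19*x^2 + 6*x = 3*x^3 - 29*x^2 + 60*x - 28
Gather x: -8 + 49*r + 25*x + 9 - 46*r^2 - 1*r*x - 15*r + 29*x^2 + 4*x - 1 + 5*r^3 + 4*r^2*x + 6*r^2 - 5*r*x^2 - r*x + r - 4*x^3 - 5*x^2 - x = 5*r^3 - 40*r^2 + 35*r - 4*x^3 + x^2*(24 - 5*r) + x*(4*r^2 - 2*r + 28)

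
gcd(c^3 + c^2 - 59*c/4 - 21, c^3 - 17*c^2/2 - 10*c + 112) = c^2 - c/2 - 14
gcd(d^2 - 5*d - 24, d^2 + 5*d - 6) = 1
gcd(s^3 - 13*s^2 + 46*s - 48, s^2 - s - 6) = s - 3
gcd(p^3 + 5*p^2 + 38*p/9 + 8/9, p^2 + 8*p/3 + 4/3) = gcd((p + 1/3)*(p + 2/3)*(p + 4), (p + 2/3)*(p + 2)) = p + 2/3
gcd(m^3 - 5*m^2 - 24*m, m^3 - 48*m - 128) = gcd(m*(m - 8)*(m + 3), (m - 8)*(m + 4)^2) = m - 8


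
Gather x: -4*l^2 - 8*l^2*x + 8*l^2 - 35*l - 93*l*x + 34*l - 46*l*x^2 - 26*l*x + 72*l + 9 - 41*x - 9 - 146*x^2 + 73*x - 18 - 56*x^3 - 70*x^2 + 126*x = 4*l^2 + 71*l - 56*x^3 + x^2*(-46*l - 216) + x*(-8*l^2 - 119*l + 158) - 18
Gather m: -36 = -36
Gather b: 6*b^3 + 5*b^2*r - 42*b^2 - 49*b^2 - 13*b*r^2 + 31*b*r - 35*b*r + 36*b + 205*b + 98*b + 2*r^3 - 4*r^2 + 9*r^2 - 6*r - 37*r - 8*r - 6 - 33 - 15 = 6*b^3 + b^2*(5*r - 91) + b*(-13*r^2 - 4*r + 339) + 2*r^3 + 5*r^2 - 51*r - 54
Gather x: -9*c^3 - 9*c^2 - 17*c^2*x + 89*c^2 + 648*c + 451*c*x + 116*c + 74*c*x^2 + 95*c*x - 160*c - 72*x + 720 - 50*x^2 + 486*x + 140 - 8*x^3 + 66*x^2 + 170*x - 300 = -9*c^3 + 80*c^2 + 604*c - 8*x^3 + x^2*(74*c + 16) + x*(-17*c^2 + 546*c + 584) + 560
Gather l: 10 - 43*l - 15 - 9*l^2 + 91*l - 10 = -9*l^2 + 48*l - 15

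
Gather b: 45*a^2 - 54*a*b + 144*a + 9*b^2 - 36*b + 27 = 45*a^2 + 144*a + 9*b^2 + b*(-54*a - 36) + 27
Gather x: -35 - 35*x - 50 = -35*x - 85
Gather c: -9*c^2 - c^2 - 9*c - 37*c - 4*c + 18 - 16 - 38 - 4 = -10*c^2 - 50*c - 40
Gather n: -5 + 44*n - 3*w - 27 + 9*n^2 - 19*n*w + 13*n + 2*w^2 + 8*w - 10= 9*n^2 + n*(57 - 19*w) + 2*w^2 + 5*w - 42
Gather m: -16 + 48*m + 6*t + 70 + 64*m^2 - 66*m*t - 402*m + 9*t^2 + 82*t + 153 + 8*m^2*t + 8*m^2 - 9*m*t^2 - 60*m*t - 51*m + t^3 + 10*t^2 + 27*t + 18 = m^2*(8*t + 72) + m*(-9*t^2 - 126*t - 405) + t^3 + 19*t^2 + 115*t + 225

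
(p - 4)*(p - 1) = p^2 - 5*p + 4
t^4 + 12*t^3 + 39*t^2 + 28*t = t*(t + 1)*(t + 4)*(t + 7)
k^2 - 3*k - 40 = (k - 8)*(k + 5)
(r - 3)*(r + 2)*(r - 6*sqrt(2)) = r^3 - 6*sqrt(2)*r^2 - r^2 - 6*r + 6*sqrt(2)*r + 36*sqrt(2)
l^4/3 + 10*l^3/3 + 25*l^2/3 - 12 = (l/3 + 1)*(l - 1)*(l + 2)*(l + 6)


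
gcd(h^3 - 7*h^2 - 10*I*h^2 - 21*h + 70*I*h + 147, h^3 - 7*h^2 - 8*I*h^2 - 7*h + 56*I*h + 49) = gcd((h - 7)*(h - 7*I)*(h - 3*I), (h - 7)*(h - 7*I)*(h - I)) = h^2 + h*(-7 - 7*I) + 49*I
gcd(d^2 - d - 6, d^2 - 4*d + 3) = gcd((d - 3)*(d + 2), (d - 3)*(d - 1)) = d - 3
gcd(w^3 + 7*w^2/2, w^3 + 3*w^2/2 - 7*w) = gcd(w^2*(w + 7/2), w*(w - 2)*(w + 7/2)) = w^2 + 7*w/2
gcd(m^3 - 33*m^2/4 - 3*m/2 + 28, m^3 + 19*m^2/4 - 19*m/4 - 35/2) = m^2 - m/4 - 7/2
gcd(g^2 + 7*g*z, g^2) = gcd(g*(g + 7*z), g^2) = g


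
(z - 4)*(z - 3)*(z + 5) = z^3 - 2*z^2 - 23*z + 60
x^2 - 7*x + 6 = (x - 6)*(x - 1)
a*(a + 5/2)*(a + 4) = a^3 + 13*a^2/2 + 10*a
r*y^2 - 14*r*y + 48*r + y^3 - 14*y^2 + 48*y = (r + y)*(y - 8)*(y - 6)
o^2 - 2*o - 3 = (o - 3)*(o + 1)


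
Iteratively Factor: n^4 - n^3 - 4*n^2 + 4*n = (n - 2)*(n^3 + n^2 - 2*n) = n*(n - 2)*(n^2 + n - 2) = n*(n - 2)*(n - 1)*(n + 2)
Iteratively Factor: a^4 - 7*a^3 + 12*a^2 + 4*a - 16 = (a - 2)*(a^3 - 5*a^2 + 2*a + 8) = (a - 4)*(a - 2)*(a^2 - a - 2) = (a - 4)*(a - 2)*(a + 1)*(a - 2)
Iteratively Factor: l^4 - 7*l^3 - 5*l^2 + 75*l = (l)*(l^3 - 7*l^2 - 5*l + 75) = l*(l - 5)*(l^2 - 2*l - 15) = l*(l - 5)*(l + 3)*(l - 5)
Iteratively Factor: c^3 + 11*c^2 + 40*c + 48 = (c + 4)*(c^2 + 7*c + 12) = (c + 4)^2*(c + 3)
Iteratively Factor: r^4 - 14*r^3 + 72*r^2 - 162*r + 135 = (r - 3)*(r^3 - 11*r^2 + 39*r - 45) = (r - 3)^2*(r^2 - 8*r + 15) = (r - 3)^3*(r - 5)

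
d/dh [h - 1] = 1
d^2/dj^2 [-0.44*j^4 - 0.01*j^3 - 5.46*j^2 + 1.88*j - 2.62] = -5.28*j^2 - 0.06*j - 10.92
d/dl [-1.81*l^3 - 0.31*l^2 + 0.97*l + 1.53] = -5.43*l^2 - 0.62*l + 0.97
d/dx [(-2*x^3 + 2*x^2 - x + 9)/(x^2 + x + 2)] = (-2*x^4 - 4*x^3 - 9*x^2 - 10*x - 11)/(x^4 + 2*x^3 + 5*x^2 + 4*x + 4)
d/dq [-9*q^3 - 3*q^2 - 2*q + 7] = -27*q^2 - 6*q - 2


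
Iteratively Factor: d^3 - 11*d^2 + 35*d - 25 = (d - 5)*(d^2 - 6*d + 5) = (d - 5)*(d - 1)*(d - 5)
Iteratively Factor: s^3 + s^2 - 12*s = (s)*(s^2 + s - 12) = s*(s - 3)*(s + 4)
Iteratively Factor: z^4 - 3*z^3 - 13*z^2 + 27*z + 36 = (z + 3)*(z^3 - 6*z^2 + 5*z + 12) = (z - 4)*(z + 3)*(z^2 - 2*z - 3) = (z - 4)*(z + 1)*(z + 3)*(z - 3)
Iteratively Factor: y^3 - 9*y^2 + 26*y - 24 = (y - 4)*(y^2 - 5*y + 6) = (y - 4)*(y - 3)*(y - 2)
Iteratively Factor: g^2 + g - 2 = (g + 2)*(g - 1)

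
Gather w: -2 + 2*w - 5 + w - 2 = 3*w - 9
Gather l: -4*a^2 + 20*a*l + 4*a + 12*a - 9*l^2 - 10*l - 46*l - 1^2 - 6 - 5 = -4*a^2 + 16*a - 9*l^2 + l*(20*a - 56) - 12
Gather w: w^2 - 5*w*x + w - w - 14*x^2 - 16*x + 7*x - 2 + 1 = w^2 - 5*w*x - 14*x^2 - 9*x - 1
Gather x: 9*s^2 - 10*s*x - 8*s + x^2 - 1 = 9*s^2 - 10*s*x - 8*s + x^2 - 1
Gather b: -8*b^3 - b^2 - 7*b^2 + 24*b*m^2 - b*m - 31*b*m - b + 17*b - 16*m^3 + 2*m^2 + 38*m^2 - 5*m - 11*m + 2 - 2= -8*b^3 - 8*b^2 + b*(24*m^2 - 32*m + 16) - 16*m^3 + 40*m^2 - 16*m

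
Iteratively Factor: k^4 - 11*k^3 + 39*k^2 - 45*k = (k - 3)*(k^3 - 8*k^2 + 15*k) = k*(k - 3)*(k^2 - 8*k + 15) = k*(k - 5)*(k - 3)*(k - 3)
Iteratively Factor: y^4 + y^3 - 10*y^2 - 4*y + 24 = (y + 3)*(y^3 - 2*y^2 - 4*y + 8) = (y - 2)*(y + 3)*(y^2 - 4) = (y - 2)*(y + 2)*(y + 3)*(y - 2)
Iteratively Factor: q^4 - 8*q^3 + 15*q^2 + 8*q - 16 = (q - 1)*(q^3 - 7*q^2 + 8*q + 16) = (q - 4)*(q - 1)*(q^2 - 3*q - 4) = (q - 4)^2*(q - 1)*(q + 1)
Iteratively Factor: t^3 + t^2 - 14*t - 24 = (t + 3)*(t^2 - 2*t - 8) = (t + 2)*(t + 3)*(t - 4)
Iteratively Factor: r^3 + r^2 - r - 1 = (r - 1)*(r^2 + 2*r + 1) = (r - 1)*(r + 1)*(r + 1)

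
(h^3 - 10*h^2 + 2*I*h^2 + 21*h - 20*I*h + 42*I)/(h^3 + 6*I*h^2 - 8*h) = (h^2 - 10*h + 21)/(h*(h + 4*I))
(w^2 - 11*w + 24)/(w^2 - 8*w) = (w - 3)/w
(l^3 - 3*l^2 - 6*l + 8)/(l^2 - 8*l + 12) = (l^3 - 3*l^2 - 6*l + 8)/(l^2 - 8*l + 12)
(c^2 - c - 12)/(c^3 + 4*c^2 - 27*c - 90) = (c - 4)/(c^2 + c - 30)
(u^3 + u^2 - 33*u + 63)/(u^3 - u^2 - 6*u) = (u^2 + 4*u - 21)/(u*(u + 2))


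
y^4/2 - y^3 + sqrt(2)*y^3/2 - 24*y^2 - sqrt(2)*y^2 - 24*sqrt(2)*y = y*(y/2 + sqrt(2)/2)*(y - 8)*(y + 6)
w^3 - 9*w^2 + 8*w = w*(w - 8)*(w - 1)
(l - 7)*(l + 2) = l^2 - 5*l - 14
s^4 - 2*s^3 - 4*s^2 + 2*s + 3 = (s - 3)*(s - 1)*(s + 1)^2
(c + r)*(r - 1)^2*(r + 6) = c*r^3 + 4*c*r^2 - 11*c*r + 6*c + r^4 + 4*r^3 - 11*r^2 + 6*r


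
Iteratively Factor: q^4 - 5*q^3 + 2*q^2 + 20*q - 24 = (q - 2)*(q^3 - 3*q^2 - 4*q + 12) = (q - 3)*(q - 2)*(q^2 - 4) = (q - 3)*(q - 2)*(q + 2)*(q - 2)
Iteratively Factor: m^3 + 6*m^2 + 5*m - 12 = (m + 4)*(m^2 + 2*m - 3) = (m + 3)*(m + 4)*(m - 1)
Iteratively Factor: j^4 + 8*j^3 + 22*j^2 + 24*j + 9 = (j + 1)*(j^3 + 7*j^2 + 15*j + 9) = (j + 1)*(j + 3)*(j^2 + 4*j + 3) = (j + 1)^2*(j + 3)*(j + 3)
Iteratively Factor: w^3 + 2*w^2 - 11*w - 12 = (w - 3)*(w^2 + 5*w + 4) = (w - 3)*(w + 4)*(w + 1)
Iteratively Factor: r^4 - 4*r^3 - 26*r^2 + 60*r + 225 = (r - 5)*(r^3 + r^2 - 21*r - 45) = (r - 5)^2*(r^2 + 6*r + 9) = (r - 5)^2*(r + 3)*(r + 3)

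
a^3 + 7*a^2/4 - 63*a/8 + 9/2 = (a - 3/2)*(a - 3/4)*(a + 4)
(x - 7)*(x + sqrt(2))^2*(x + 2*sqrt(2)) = x^4 - 7*x^3 + 4*sqrt(2)*x^3 - 28*sqrt(2)*x^2 + 10*x^2 - 70*x + 4*sqrt(2)*x - 28*sqrt(2)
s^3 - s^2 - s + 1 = (s - 1)^2*(s + 1)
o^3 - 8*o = o*(o - 2*sqrt(2))*(o + 2*sqrt(2))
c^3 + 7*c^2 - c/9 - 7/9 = (c - 1/3)*(c + 1/3)*(c + 7)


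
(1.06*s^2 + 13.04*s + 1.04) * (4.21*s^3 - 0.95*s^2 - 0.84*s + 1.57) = 4.4626*s^5 + 53.8914*s^4 - 8.9*s^3 - 10.2774*s^2 + 19.5992*s + 1.6328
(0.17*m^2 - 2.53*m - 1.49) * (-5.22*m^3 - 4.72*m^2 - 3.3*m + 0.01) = -0.8874*m^5 + 12.4042*m^4 + 19.1584*m^3 + 15.3835*m^2 + 4.8917*m - 0.0149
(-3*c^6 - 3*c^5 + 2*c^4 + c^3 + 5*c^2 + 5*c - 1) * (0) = 0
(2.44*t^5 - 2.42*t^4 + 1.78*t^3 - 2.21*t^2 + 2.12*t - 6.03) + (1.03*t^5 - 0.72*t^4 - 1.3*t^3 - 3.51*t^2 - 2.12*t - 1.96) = 3.47*t^5 - 3.14*t^4 + 0.48*t^3 - 5.72*t^2 - 7.99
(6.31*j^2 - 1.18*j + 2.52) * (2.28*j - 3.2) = 14.3868*j^3 - 22.8824*j^2 + 9.5216*j - 8.064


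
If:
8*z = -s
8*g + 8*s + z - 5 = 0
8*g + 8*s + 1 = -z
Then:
No Solution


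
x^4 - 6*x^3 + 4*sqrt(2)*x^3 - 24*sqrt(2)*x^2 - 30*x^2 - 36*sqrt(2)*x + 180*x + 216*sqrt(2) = (x - 6)*(x - 3*sqrt(2))*(x + sqrt(2))*(x + 6*sqrt(2))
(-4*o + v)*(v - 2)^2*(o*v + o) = -4*o^2*v^3 + 12*o^2*v^2 - 16*o^2 + o*v^4 - 3*o*v^3 + 4*o*v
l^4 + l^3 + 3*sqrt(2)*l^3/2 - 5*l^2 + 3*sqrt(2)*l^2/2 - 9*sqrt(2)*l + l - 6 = (l - 2)*(l + 3)*(l + sqrt(2)/2)*(l + sqrt(2))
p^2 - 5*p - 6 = (p - 6)*(p + 1)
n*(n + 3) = n^2 + 3*n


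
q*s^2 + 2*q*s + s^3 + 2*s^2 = s*(q + s)*(s + 2)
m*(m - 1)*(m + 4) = m^3 + 3*m^2 - 4*m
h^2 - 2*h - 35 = (h - 7)*(h + 5)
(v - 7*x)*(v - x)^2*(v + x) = v^4 - 8*v^3*x + 6*v^2*x^2 + 8*v*x^3 - 7*x^4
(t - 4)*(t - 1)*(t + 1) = t^3 - 4*t^2 - t + 4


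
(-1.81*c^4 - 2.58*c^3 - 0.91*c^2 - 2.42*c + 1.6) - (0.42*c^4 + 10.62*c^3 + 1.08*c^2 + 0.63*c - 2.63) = -2.23*c^4 - 13.2*c^3 - 1.99*c^2 - 3.05*c + 4.23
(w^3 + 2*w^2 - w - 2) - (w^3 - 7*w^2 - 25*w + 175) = 9*w^2 + 24*w - 177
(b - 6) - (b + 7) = -13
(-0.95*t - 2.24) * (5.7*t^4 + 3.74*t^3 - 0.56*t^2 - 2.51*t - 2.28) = -5.415*t^5 - 16.321*t^4 - 7.8456*t^3 + 3.6389*t^2 + 7.7884*t + 5.1072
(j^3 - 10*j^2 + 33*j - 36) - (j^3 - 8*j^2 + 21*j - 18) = -2*j^2 + 12*j - 18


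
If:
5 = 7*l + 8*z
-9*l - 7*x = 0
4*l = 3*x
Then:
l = 0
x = 0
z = 5/8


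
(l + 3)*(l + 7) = l^2 + 10*l + 21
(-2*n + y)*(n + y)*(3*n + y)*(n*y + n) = -6*n^4*y - 6*n^4 - 5*n^3*y^2 - 5*n^3*y + 2*n^2*y^3 + 2*n^2*y^2 + n*y^4 + n*y^3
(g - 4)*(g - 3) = g^2 - 7*g + 12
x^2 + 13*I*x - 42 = (x + 6*I)*(x + 7*I)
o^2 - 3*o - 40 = (o - 8)*(o + 5)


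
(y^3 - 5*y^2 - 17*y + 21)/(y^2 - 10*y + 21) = (y^2 + 2*y - 3)/(y - 3)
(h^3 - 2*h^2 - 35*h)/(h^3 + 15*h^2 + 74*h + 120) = h*(h - 7)/(h^2 + 10*h + 24)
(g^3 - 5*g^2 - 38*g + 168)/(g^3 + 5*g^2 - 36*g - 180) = (g^2 - 11*g + 28)/(g^2 - g - 30)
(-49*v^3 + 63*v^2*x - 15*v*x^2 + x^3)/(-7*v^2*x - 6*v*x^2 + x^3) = (7*v^2 - 8*v*x + x^2)/(x*(v + x))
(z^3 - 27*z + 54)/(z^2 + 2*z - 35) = (z^3 - 27*z + 54)/(z^2 + 2*z - 35)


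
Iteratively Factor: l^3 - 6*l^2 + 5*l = (l)*(l^2 - 6*l + 5) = l*(l - 5)*(l - 1)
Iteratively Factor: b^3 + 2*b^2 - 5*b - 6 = (b - 2)*(b^2 + 4*b + 3) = (b - 2)*(b + 1)*(b + 3)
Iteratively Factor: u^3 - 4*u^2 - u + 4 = (u - 1)*(u^2 - 3*u - 4) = (u - 4)*(u - 1)*(u + 1)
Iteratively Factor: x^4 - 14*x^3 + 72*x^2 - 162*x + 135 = (x - 3)*(x^3 - 11*x^2 + 39*x - 45) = (x - 5)*(x - 3)*(x^2 - 6*x + 9) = (x - 5)*(x - 3)^2*(x - 3)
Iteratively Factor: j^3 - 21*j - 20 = (j - 5)*(j^2 + 5*j + 4) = (j - 5)*(j + 4)*(j + 1)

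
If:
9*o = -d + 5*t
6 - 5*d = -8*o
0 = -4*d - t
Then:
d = 18/71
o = -42/71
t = -72/71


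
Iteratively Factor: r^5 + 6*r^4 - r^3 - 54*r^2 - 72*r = (r + 2)*(r^4 + 4*r^3 - 9*r^2 - 36*r) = (r + 2)*(r + 4)*(r^3 - 9*r) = r*(r + 2)*(r + 4)*(r^2 - 9) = r*(r - 3)*(r + 2)*(r + 4)*(r + 3)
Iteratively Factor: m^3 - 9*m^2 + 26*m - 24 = (m - 2)*(m^2 - 7*m + 12) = (m - 3)*(m - 2)*(m - 4)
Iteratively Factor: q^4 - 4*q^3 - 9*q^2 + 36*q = (q - 4)*(q^3 - 9*q) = (q - 4)*(q + 3)*(q^2 - 3*q) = q*(q - 4)*(q + 3)*(q - 3)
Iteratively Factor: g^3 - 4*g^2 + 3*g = (g - 3)*(g^2 - g) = (g - 3)*(g - 1)*(g)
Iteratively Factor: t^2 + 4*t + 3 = (t + 3)*(t + 1)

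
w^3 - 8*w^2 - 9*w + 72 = (w - 8)*(w - 3)*(w + 3)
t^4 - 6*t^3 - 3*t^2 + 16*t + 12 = (t - 6)*(t - 2)*(t + 1)^2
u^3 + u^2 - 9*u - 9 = (u - 3)*(u + 1)*(u + 3)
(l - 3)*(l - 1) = l^2 - 4*l + 3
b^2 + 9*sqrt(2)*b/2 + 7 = (b + sqrt(2))*(b + 7*sqrt(2)/2)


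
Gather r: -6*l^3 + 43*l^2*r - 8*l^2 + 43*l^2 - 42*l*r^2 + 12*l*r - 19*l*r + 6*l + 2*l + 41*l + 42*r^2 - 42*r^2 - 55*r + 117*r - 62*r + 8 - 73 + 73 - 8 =-6*l^3 + 35*l^2 - 42*l*r^2 + 49*l + r*(43*l^2 - 7*l)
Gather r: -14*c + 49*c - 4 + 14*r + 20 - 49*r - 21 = 35*c - 35*r - 5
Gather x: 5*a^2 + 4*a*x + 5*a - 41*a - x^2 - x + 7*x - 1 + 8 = 5*a^2 - 36*a - x^2 + x*(4*a + 6) + 7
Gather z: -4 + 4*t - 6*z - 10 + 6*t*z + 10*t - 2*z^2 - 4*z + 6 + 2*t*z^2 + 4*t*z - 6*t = 8*t + z^2*(2*t - 2) + z*(10*t - 10) - 8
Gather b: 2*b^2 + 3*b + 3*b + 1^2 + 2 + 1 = 2*b^2 + 6*b + 4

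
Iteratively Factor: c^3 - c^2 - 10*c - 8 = (c + 2)*(c^2 - 3*c - 4) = (c - 4)*(c + 2)*(c + 1)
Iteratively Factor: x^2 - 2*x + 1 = (x - 1)*(x - 1)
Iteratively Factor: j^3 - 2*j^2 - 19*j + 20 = (j - 1)*(j^2 - j - 20) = (j - 5)*(j - 1)*(j + 4)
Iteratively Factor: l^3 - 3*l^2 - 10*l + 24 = (l - 2)*(l^2 - l - 12) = (l - 4)*(l - 2)*(l + 3)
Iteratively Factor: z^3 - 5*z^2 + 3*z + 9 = (z + 1)*(z^2 - 6*z + 9) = (z - 3)*(z + 1)*(z - 3)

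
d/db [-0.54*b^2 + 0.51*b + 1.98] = 0.51 - 1.08*b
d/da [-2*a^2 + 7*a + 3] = 7 - 4*a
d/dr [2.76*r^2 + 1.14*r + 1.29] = 5.52*r + 1.14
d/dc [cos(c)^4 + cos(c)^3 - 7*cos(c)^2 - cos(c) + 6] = (-4*cos(c)^3 - 3*cos(c)^2 + 14*cos(c) + 1)*sin(c)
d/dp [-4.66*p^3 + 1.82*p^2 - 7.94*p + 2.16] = -13.98*p^2 + 3.64*p - 7.94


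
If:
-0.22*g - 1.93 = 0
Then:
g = -8.77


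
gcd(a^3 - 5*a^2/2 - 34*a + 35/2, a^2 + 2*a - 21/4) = 1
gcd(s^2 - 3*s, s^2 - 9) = s - 3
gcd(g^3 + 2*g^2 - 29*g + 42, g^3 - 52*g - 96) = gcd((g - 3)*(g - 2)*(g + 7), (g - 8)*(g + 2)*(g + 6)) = 1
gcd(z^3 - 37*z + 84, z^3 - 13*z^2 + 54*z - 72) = z^2 - 7*z + 12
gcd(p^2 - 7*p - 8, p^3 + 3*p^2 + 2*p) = p + 1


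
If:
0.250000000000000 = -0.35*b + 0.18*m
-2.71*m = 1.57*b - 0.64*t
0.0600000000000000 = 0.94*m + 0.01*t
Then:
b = -0.67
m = 0.08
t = -1.32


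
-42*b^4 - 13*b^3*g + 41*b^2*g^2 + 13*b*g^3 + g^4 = (-b + g)*(b + g)*(6*b + g)*(7*b + g)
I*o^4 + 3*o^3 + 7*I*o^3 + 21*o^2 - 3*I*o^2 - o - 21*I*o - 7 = (o + 7)*(o - I)^2*(I*o + 1)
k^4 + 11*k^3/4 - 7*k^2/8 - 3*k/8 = k*(k - 1/2)*(k + 1/4)*(k + 3)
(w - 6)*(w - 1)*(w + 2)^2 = w^4 - 3*w^3 - 18*w^2 - 4*w + 24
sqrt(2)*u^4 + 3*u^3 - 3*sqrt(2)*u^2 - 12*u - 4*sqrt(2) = (u - 2)*(u + 2)*(u + sqrt(2))*(sqrt(2)*u + 1)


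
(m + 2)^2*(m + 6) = m^3 + 10*m^2 + 28*m + 24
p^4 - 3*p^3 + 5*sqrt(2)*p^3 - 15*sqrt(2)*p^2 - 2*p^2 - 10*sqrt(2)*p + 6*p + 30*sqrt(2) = (p - 3)*(p - sqrt(2))*(p + sqrt(2))*(p + 5*sqrt(2))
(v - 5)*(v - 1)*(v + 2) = v^3 - 4*v^2 - 7*v + 10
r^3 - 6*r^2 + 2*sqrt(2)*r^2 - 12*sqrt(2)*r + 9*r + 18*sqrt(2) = (r - 3)^2*(r + 2*sqrt(2))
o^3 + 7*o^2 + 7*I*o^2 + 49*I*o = o*(o + 7)*(o + 7*I)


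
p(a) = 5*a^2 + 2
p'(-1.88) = -18.80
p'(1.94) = 19.40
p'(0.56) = 5.60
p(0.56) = 3.57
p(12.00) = 722.00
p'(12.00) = 120.00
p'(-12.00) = -120.00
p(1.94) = 20.82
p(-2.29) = 28.22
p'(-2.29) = -22.90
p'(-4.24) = -42.40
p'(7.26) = 72.60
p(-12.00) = 722.00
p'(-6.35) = -63.50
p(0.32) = 2.51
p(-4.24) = 91.89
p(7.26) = 265.54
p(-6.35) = 203.61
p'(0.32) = 3.20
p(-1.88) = 19.67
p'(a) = 10*a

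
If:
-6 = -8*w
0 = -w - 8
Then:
No Solution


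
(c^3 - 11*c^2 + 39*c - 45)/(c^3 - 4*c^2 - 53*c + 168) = (c^2 - 8*c + 15)/(c^2 - c - 56)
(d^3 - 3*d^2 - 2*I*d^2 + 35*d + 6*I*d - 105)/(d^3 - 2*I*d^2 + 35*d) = (d - 3)/d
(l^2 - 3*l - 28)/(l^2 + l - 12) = (l - 7)/(l - 3)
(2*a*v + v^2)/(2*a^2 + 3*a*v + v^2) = v/(a + v)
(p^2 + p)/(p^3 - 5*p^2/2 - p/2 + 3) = 2*p/(2*p^2 - 7*p + 6)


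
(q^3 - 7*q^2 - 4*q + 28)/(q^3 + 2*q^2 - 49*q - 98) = (q - 2)/(q + 7)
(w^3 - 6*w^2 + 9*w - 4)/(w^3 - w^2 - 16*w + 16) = (w - 1)/(w + 4)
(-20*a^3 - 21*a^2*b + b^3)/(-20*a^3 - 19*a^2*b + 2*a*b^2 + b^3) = (20*a^2 + a*b - b^2)/(20*a^2 - a*b - b^2)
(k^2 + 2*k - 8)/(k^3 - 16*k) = (k - 2)/(k*(k - 4))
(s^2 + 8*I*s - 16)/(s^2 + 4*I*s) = (s + 4*I)/s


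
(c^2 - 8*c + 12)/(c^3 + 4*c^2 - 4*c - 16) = (c - 6)/(c^2 + 6*c + 8)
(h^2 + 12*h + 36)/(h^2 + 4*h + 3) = (h^2 + 12*h + 36)/(h^2 + 4*h + 3)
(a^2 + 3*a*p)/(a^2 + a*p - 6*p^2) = a/(a - 2*p)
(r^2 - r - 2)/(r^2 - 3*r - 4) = (r - 2)/(r - 4)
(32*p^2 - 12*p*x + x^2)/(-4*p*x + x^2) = (-8*p + x)/x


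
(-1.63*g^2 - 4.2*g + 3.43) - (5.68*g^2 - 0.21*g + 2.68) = -7.31*g^2 - 3.99*g + 0.75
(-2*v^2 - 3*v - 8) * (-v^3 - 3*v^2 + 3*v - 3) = 2*v^5 + 9*v^4 + 11*v^3 + 21*v^2 - 15*v + 24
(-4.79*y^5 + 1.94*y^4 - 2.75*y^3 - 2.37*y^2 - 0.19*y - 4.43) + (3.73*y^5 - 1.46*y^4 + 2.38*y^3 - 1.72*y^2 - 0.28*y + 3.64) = -1.06*y^5 + 0.48*y^4 - 0.37*y^3 - 4.09*y^2 - 0.47*y - 0.79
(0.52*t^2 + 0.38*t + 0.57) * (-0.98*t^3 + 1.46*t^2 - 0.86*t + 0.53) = -0.5096*t^5 + 0.3868*t^4 - 0.451*t^3 + 0.781*t^2 - 0.2888*t + 0.3021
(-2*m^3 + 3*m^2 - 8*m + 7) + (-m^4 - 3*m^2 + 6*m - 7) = -m^4 - 2*m^3 - 2*m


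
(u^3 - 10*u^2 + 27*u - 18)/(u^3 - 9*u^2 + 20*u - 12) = (u - 3)/(u - 2)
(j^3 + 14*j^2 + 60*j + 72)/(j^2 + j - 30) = (j^2 + 8*j + 12)/(j - 5)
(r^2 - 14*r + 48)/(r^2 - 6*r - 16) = (r - 6)/(r + 2)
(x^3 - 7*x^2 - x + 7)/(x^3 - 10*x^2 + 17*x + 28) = (x - 1)/(x - 4)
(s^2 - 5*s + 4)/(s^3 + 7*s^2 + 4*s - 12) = (s - 4)/(s^2 + 8*s + 12)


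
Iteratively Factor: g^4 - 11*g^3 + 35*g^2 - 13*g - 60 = (g - 3)*(g^3 - 8*g^2 + 11*g + 20) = (g - 5)*(g - 3)*(g^2 - 3*g - 4) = (g - 5)*(g - 4)*(g - 3)*(g + 1)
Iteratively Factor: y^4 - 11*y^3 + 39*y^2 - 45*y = (y - 5)*(y^3 - 6*y^2 + 9*y) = y*(y - 5)*(y^2 - 6*y + 9) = y*(y - 5)*(y - 3)*(y - 3)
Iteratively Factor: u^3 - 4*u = (u)*(u^2 - 4) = u*(u + 2)*(u - 2)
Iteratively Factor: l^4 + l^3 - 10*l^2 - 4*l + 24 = (l - 2)*(l^3 + 3*l^2 - 4*l - 12) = (l - 2)^2*(l^2 + 5*l + 6) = (l - 2)^2*(l + 2)*(l + 3)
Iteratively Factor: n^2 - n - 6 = (n + 2)*(n - 3)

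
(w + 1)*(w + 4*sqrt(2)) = w^2 + w + 4*sqrt(2)*w + 4*sqrt(2)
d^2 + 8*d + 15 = (d + 3)*(d + 5)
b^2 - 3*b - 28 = (b - 7)*(b + 4)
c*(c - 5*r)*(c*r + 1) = c^3*r - 5*c^2*r^2 + c^2 - 5*c*r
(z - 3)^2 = z^2 - 6*z + 9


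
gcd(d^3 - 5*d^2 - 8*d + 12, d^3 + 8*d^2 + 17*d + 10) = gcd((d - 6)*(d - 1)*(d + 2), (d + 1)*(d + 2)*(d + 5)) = d + 2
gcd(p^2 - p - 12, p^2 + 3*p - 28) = p - 4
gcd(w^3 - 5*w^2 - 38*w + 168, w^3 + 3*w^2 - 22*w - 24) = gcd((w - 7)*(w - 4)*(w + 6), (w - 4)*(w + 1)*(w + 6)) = w^2 + 2*w - 24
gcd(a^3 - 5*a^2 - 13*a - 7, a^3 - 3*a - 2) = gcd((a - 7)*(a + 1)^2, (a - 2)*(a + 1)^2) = a^2 + 2*a + 1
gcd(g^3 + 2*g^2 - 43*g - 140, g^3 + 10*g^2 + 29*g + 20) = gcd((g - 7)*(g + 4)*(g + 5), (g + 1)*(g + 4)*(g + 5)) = g^2 + 9*g + 20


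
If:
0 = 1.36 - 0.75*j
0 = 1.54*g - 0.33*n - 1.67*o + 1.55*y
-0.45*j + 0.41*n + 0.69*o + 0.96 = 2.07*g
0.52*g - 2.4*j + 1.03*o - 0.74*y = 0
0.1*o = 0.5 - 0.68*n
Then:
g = 2.22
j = 1.81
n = -0.23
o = 6.58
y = 4.84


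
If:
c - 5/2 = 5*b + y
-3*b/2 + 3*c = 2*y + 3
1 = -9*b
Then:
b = -1/9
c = -19/18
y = -3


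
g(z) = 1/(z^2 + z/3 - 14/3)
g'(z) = (-2*z - 1/3)/(z^2 + z/3 - 14/3)^2 = 3*(-6*z - 1)/(3*z^2 + z - 14)^2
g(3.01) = 0.19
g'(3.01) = -0.22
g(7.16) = 0.02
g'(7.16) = -0.01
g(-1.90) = -0.59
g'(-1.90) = 1.21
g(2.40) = 0.53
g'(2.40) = -1.43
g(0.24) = -0.22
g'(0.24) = -0.04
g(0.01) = -0.21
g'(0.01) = -0.02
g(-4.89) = 0.06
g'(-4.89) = 0.03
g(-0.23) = -0.21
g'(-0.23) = 0.01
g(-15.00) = 0.00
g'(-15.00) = 0.00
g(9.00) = 0.01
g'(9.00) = 0.00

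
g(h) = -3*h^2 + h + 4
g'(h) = 1 - 6*h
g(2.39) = -10.75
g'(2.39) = -13.34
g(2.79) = -16.56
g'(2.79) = -15.74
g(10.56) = -319.98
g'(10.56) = -62.36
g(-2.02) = -10.26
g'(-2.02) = 13.12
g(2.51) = -12.39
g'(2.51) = -14.06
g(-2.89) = -23.95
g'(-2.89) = 18.34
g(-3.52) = -36.69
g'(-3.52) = 22.12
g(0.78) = 2.95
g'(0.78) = -3.68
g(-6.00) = -110.00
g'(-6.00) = 37.00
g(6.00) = -98.00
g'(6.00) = -35.00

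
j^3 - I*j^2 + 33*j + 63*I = (j - 7*I)*(j + 3*I)^2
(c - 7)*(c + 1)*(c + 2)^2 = c^4 - 2*c^3 - 27*c^2 - 52*c - 28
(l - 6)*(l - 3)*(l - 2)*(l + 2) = l^4 - 9*l^3 + 14*l^2 + 36*l - 72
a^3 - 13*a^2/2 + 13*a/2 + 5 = (a - 5)*(a - 2)*(a + 1/2)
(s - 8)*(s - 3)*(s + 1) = s^3 - 10*s^2 + 13*s + 24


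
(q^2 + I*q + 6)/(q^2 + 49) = (q^2 + I*q + 6)/(q^2 + 49)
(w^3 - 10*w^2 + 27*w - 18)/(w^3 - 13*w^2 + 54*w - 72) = (w - 1)/(w - 4)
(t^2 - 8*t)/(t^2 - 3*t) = (t - 8)/(t - 3)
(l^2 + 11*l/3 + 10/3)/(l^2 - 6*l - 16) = (l + 5/3)/(l - 8)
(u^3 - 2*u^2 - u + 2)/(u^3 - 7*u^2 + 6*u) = (u^2 - u - 2)/(u*(u - 6))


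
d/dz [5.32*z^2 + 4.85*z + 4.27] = 10.64*z + 4.85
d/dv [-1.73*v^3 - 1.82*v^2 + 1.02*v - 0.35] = -5.19*v^2 - 3.64*v + 1.02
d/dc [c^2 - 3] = 2*c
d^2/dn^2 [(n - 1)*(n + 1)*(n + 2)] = 6*n + 4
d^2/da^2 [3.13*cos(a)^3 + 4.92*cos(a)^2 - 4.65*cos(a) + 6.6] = 2.3025*cos(a) - 9.84*cos(2*a) - 7.0425*cos(3*a)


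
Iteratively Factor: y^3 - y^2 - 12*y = (y)*(y^2 - y - 12) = y*(y - 4)*(y + 3)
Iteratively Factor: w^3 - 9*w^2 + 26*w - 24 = (w - 2)*(w^2 - 7*w + 12) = (w - 4)*(w - 2)*(w - 3)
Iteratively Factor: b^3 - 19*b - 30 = (b + 2)*(b^2 - 2*b - 15) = (b - 5)*(b + 2)*(b + 3)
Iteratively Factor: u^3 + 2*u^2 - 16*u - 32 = (u + 2)*(u^2 - 16) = (u - 4)*(u + 2)*(u + 4)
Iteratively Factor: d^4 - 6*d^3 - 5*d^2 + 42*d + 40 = (d - 5)*(d^3 - d^2 - 10*d - 8) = (d - 5)*(d - 4)*(d^2 + 3*d + 2) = (d - 5)*(d - 4)*(d + 2)*(d + 1)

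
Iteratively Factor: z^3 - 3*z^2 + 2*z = (z - 2)*(z^2 - z) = (z - 2)*(z - 1)*(z)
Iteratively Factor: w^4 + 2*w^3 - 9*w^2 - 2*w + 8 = (w - 2)*(w^3 + 4*w^2 - w - 4) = (w - 2)*(w - 1)*(w^2 + 5*w + 4) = (w - 2)*(w - 1)*(w + 4)*(w + 1)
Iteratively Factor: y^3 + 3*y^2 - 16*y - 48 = (y + 3)*(y^2 - 16) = (y - 4)*(y + 3)*(y + 4)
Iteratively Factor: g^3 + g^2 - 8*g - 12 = (g + 2)*(g^2 - g - 6) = (g - 3)*(g + 2)*(g + 2)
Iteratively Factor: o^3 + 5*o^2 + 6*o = (o + 3)*(o^2 + 2*o) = o*(o + 3)*(o + 2)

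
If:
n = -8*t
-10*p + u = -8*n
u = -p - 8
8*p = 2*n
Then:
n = 32/21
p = 8/21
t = -4/21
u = -176/21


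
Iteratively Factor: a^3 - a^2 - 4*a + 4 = (a - 2)*(a^2 + a - 2) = (a - 2)*(a - 1)*(a + 2)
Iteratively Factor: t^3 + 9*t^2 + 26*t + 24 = (t + 3)*(t^2 + 6*t + 8) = (t + 2)*(t + 3)*(t + 4)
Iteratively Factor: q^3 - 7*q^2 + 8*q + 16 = (q - 4)*(q^2 - 3*q - 4) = (q - 4)^2*(q + 1)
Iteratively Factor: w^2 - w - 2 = (w - 2)*(w + 1)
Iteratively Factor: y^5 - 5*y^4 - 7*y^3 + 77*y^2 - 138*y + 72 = (y - 3)*(y^4 - 2*y^3 - 13*y^2 + 38*y - 24) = (y - 3)*(y - 2)*(y^3 - 13*y + 12) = (y - 3)^2*(y - 2)*(y^2 + 3*y - 4) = (y - 3)^2*(y - 2)*(y - 1)*(y + 4)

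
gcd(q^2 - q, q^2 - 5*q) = q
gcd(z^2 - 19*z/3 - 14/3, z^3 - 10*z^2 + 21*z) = z - 7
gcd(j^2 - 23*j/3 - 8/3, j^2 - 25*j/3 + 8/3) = j - 8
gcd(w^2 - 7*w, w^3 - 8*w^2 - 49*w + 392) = w - 7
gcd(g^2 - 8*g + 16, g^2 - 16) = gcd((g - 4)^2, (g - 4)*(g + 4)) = g - 4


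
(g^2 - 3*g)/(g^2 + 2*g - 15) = g/(g + 5)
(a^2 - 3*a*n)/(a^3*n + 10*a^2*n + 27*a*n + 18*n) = a*(a - 3*n)/(n*(a^3 + 10*a^2 + 27*a + 18))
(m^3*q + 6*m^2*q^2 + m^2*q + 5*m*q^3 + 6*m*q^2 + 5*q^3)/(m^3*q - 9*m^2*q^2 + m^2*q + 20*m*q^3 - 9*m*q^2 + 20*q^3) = (m^2 + 6*m*q + 5*q^2)/(m^2 - 9*m*q + 20*q^2)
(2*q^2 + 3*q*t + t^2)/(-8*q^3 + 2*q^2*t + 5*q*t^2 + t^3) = (-q - t)/(4*q^2 - 3*q*t - t^2)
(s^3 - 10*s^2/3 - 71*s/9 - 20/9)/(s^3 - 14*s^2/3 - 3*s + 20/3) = (s + 1/3)/(s - 1)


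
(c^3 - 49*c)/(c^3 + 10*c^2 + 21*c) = (c - 7)/(c + 3)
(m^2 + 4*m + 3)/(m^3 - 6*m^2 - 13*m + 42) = (m + 1)/(m^2 - 9*m + 14)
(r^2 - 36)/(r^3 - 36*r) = 1/r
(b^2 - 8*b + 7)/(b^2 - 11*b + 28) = (b - 1)/(b - 4)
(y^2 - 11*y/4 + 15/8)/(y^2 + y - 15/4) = (4*y - 5)/(2*(2*y + 5))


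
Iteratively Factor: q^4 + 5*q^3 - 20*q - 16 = (q + 2)*(q^3 + 3*q^2 - 6*q - 8) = (q + 2)*(q + 4)*(q^2 - q - 2) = (q - 2)*(q + 2)*(q + 4)*(q + 1)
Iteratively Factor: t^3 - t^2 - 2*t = (t)*(t^2 - t - 2) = t*(t + 1)*(t - 2)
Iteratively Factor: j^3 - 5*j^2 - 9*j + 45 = (j + 3)*(j^2 - 8*j + 15) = (j - 3)*(j + 3)*(j - 5)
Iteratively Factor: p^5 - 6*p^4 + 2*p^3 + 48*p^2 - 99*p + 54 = (p - 3)*(p^4 - 3*p^3 - 7*p^2 + 27*p - 18) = (p - 3)*(p - 1)*(p^3 - 2*p^2 - 9*p + 18) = (p - 3)^2*(p - 1)*(p^2 + p - 6) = (p - 3)^2*(p - 2)*(p - 1)*(p + 3)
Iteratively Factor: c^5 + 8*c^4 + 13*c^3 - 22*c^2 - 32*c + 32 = (c + 4)*(c^4 + 4*c^3 - 3*c^2 - 10*c + 8) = (c - 1)*(c + 4)*(c^3 + 5*c^2 + 2*c - 8) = (c - 1)^2*(c + 4)*(c^2 + 6*c + 8) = (c - 1)^2*(c + 4)^2*(c + 2)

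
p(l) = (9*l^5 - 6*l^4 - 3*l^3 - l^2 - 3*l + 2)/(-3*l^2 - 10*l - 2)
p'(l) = (6*l + 10)*(9*l^5 - 6*l^4 - 3*l^3 - l^2 - 3*l + 2)/(-3*l^2 - 10*l - 2)^2 + (45*l^4 - 24*l^3 - 9*l^2 - 2*l - 3)/(-3*l^2 - 10*l - 2) = (-81*l^6 - 324*l^5 + 99*l^4 + 108*l^3 + 19*l^2 + 16*l + 26)/(9*l^4 + 60*l^3 + 112*l^2 + 40*l + 4)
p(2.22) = -7.62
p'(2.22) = -15.41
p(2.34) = -9.63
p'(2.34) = -18.01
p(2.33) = -9.45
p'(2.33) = -17.79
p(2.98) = -26.47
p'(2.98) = -35.71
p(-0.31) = 3.50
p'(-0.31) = 32.51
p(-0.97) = -1.30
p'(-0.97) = 9.59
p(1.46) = -0.81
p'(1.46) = -3.89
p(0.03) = -0.83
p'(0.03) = 5.00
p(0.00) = -1.00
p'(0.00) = 6.50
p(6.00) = -361.81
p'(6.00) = -212.67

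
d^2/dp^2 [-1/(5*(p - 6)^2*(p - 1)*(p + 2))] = 2*(-10*p^4 + 45*p^3 - 24*p^2 - 92*p - 144)/(5*(p^10 - 21*p^9 + 141*p^8 - 155*p^7 - 1674*p^6 + 3972*p^5 + 6616*p^4 - 16656*p^3 - 4320*p^2 + 22464*p - 10368))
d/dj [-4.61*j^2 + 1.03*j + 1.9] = 1.03 - 9.22*j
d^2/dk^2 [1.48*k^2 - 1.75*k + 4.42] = 2.96000000000000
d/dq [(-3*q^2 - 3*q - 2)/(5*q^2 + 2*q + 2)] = (9*q^2 + 8*q - 2)/(25*q^4 + 20*q^3 + 24*q^2 + 8*q + 4)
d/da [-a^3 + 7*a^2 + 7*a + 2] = -3*a^2 + 14*a + 7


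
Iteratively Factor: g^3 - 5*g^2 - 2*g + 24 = (g - 4)*(g^2 - g - 6) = (g - 4)*(g - 3)*(g + 2)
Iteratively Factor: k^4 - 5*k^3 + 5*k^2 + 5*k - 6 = (k - 1)*(k^3 - 4*k^2 + k + 6) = (k - 3)*(k - 1)*(k^2 - k - 2) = (k - 3)*(k - 1)*(k + 1)*(k - 2)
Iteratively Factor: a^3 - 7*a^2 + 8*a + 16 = (a - 4)*(a^2 - 3*a - 4) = (a - 4)*(a + 1)*(a - 4)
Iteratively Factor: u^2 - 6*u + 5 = (u - 5)*(u - 1)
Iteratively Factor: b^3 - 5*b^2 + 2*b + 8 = (b - 2)*(b^2 - 3*b - 4) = (b - 2)*(b + 1)*(b - 4)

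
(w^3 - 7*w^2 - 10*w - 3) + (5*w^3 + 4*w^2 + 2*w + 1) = 6*w^3 - 3*w^2 - 8*w - 2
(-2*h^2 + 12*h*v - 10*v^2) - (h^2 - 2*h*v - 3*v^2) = -3*h^2 + 14*h*v - 7*v^2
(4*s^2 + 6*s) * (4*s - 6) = 16*s^3 - 36*s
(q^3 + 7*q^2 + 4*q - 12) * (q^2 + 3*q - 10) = q^5 + 10*q^4 + 15*q^3 - 70*q^2 - 76*q + 120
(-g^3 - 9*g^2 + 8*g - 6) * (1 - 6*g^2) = 6*g^5 + 54*g^4 - 49*g^3 + 27*g^2 + 8*g - 6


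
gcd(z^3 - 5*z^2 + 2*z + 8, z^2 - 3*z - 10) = 1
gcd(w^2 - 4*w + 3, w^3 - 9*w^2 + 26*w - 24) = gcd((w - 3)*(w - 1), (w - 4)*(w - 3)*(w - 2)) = w - 3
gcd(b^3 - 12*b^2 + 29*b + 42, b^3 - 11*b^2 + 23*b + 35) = b^2 - 6*b - 7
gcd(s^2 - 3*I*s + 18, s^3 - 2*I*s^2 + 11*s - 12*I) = s + 3*I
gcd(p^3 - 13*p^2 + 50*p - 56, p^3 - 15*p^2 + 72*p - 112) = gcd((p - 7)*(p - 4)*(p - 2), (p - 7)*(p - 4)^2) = p^2 - 11*p + 28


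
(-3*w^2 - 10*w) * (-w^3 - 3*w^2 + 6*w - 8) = 3*w^5 + 19*w^4 + 12*w^3 - 36*w^2 + 80*w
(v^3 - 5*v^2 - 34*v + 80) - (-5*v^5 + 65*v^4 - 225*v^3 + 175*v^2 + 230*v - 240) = 5*v^5 - 65*v^4 + 226*v^3 - 180*v^2 - 264*v + 320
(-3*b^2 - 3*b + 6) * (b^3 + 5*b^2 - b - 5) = -3*b^5 - 18*b^4 - 6*b^3 + 48*b^2 + 9*b - 30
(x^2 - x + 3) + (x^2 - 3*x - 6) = 2*x^2 - 4*x - 3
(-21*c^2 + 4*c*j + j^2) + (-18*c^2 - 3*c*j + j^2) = -39*c^2 + c*j + 2*j^2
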